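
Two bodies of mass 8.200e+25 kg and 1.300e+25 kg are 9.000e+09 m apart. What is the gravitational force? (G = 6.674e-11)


F = G*m1*m2/r^2 = 6.674e-11 * 8.200e+25 * 1.300e+25 / (9.000e+09)^2 = 6.674e-11 * 1.066e+51 / 8.100e+19 = 8.783e+20

8.783e+20 N


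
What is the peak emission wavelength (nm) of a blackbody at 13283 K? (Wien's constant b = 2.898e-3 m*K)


lam_max = b / T = 2.898e-3 / 13283 = 2.182e-07 m = 218.1736 nm

218.1736 nm


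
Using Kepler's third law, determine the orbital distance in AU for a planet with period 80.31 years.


a = P^(2/3) = 80.31^(2/3) = 18.6143

18.6143 AU


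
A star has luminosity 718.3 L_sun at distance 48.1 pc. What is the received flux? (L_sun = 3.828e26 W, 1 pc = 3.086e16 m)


F = L / (4*pi*d^2) = 2.750e+29 / (4*pi*(1.484e+18)^2) = 9.931e-09

9.931e-09 W/m^2


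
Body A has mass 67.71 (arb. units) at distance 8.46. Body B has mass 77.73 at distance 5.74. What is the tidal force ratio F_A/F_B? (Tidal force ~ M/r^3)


Ratio = (M1/r1^3) / (M2/r2^3) = (67.71/8.46^3) / (77.73/5.74^3) = 0.2721

0.2721


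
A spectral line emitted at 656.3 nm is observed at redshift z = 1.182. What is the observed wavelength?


lam_obs = lam_emit * (1 + z) = 656.3 * (1 + 1.182) = 1432.0466

1432.0466 nm


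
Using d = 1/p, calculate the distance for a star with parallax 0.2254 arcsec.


d = 1/p = 1/0.2254 = 4.4366

4.4366 pc


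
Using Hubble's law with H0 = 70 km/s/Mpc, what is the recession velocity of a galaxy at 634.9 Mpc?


v = H0 * d = 70 * 634.9 = 44443.0

44443.0 km/s


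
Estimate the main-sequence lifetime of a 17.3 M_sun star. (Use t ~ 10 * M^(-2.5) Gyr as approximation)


t = 10 * M^(-2.5) = 10 * 17.3^(-2.5) = 0.008

0.008 Gyr


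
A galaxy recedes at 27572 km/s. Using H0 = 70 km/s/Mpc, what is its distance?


d = v / H0 = 27572 / 70 = 393.8857

393.8857 Mpc


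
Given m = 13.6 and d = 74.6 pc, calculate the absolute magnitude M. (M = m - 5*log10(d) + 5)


M = m - 5*log10(d) + 5 = 13.6 - 5*log10(74.6) + 5 = 9.2363

9.2363


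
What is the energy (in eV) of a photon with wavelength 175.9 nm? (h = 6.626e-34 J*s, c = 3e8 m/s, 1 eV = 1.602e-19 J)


E = hc/lambda = 6.626e-34 * 3e8 / 1.759e-07 = 1.130e-18 J = 7.0541 eV

7.0541 eV


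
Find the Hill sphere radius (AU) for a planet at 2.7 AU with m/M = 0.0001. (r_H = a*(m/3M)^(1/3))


r_H = a * (m/3M)^(1/3) = 2.7 * (0.0001/3)^(1/3) = 0.0869

0.0869 AU


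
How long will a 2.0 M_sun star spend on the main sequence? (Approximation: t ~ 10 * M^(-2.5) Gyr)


t = 10 * M^(-2.5) = 10 * 2.0^(-2.5) = 1.7678

1.7678 Gyr


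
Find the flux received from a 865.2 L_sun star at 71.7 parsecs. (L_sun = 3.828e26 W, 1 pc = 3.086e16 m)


F = L / (4*pi*d^2) = 3.312e+29 / (4*pi*(2.213e+18)^2) = 5.383e-09

5.383e-09 W/m^2


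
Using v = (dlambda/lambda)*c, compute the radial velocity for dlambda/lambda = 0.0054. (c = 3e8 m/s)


v = (dlambda/lambda) * c = 0.0054 * 3e8 = 1.620e+06

1.620e+06 m/s


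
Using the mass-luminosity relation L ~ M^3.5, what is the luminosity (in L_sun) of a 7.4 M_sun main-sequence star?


L/L_sun = (M/M_sun)^3.5 = 7.4^3.5 = 1102.3285

1102.3285 L_sun


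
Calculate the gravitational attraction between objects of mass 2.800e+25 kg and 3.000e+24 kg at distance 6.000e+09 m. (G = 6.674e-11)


F = G*m1*m2/r^2 = 6.674e-11 * 2.800e+25 * 3.000e+24 / (6.000e+09)^2 = 6.674e-11 * 8.400e+49 / 3.600e+19 = 1.557e+20

1.557e+20 N


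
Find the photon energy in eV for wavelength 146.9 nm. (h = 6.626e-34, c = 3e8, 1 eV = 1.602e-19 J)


E = hc/lambda = 6.626e-34 * 3e8 / 1.469e-07 = 1.353e-18 J = 8.4467 eV

8.4467 eV


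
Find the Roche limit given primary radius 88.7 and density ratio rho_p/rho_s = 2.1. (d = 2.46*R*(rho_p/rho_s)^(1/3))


d_Roche = 2.46 * 88.7 * 2.1^(1/3) = 279.4249

279.4249


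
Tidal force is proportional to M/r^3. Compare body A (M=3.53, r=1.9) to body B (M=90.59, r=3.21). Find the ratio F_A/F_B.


Ratio = (M1/r1^3) / (M2/r2^3) = (3.53/1.9^3) / (90.59/3.21^3) = 0.1879

0.1879


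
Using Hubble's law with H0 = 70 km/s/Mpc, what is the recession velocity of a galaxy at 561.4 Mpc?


v = H0 * d = 70 * 561.4 = 39298.0

39298.0 km/s


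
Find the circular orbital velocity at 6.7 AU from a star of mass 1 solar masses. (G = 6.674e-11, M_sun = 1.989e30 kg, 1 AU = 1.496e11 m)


v = sqrt(GM/r) = sqrt(6.674e-11 * 1.989e+30 / 1.002e+12) = 11508.1972

11508.1972 m/s


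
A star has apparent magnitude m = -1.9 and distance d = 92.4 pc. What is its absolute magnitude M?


M = m - 5*log10(d) + 5 = -1.9 - 5*log10(92.4) + 5 = -6.7284

-6.7284


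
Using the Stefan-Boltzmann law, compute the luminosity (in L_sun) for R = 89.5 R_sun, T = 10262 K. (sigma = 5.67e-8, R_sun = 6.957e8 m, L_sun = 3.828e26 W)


R = 89.5 * 6.957e8 m = 6.226515e+10 m. L = 4*pi*R^2*sigma*T^4 = 4*pi*(6.226515e+10)^2 * 5.67e-8 * 10262^4 = 3.063451729e+31 W. L/L_sun = 3.063451729e+31 / 3.828e26 = 80027.4746

80027.4746 L_sun


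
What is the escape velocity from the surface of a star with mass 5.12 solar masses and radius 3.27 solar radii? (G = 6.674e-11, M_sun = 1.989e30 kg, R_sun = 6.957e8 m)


M = 5.12 * 1.989e30 kg = 1.018368e+31 kg; R = 3.27 * 6.957e8 m = 2.274939e+09 m. v_esc = sqrt(2GM/R) = sqrt(2 * 6.674e-11 * 1.018368e+31 / 2.274939e+09) = 772993.0569

772993.0569 m/s


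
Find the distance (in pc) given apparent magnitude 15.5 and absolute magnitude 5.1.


d = 10^((m - M + 5)/5) = 10^((15.5 - 5.1 + 5)/5) = 1202.2644

1202.2644 pc


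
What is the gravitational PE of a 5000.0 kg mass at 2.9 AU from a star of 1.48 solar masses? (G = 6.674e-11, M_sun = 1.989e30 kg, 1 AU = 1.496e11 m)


M = 1.48 * 1.989e30 kg = 2.94372e+30 kg; r = 2.9 AU * 1.496e11 m/AU = 4.3384e+11 m. U = -GM*m/r = -(6.674e-11 * 2.94372e+30 * 5000.0) / 4.3384e+11 = -2.264e+12

-2.264e+12 J


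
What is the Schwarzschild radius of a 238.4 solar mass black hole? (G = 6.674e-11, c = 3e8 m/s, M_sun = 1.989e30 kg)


M = 238.4 * 1.989e30 kg = 4.741776e+32 kg. rs = 2GM/c^2 = 2 * 6.674e-11 * 4.741776e+32 / (3e8)^2 = 703258.0672

703258.0672 m


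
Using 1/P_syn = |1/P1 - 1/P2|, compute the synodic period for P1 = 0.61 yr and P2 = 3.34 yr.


1/P_syn = |1/P1 - 1/P2| = |1/0.61 - 1/3.34| => P_syn = 0.7463

0.7463 years


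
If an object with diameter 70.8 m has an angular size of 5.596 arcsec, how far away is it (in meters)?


D = size / theta_rad, theta_rad = 5.596 * pi/(180*3600) = 2.713e-05, D = 2.610e+06

2.610e+06 m


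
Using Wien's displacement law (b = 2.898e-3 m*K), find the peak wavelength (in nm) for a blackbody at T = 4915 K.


lam_max = b / T = 2.898e-3 / 4915 = 5.896e-07 m = 589.6236 nm

589.6236 nm


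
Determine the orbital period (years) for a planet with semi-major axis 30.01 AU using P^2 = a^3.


P = a^(3/2) = 30.01^1.5 = 164.3989

164.3989 years


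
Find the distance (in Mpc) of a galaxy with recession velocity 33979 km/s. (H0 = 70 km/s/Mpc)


d = v / H0 = 33979 / 70 = 485.4143

485.4143 Mpc


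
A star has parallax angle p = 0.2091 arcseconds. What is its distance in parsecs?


d = 1/p = 1/0.2091 = 4.7824

4.7824 pc


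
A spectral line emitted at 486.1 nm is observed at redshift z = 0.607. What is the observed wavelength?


lam_obs = lam_emit * (1 + z) = 486.1 * (1 + 0.607) = 781.1627

781.1627 nm


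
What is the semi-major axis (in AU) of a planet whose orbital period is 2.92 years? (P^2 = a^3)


a = P^(2/3) = 2.92^(2/3) = 2.0429

2.0429 AU


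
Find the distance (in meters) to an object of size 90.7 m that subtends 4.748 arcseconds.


D = size / theta_rad, theta_rad = 4.748 * pi/(180*3600) = 2.302e-05, D = 3.940e+06

3.940e+06 m


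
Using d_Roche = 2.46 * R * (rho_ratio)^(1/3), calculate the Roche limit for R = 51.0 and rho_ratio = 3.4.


d_Roche = 2.46 * 51.0 * 3.4^(1/3) = 188.6535

188.6535


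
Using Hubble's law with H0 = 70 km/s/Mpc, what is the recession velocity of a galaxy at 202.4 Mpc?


v = H0 * d = 70 * 202.4 = 14168.0

14168.0 km/s


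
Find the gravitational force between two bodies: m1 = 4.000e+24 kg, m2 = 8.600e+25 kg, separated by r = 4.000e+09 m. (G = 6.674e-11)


F = G*m1*m2/r^2 = 6.674e-11 * 4.000e+24 * 8.600e+25 / (4.000e+09)^2 = 6.674e-11 * 3.440e+50 / 1.600e+19 = 1.435e+21

1.435e+21 N


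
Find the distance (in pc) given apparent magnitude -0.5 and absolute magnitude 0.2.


d = 10^((m - M + 5)/5) = 10^((-0.5 - 0.2 + 5)/5) = 7.2444

7.2444 pc


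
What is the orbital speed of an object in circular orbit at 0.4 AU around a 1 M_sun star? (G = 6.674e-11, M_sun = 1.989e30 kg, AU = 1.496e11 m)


v = sqrt(GM/r) = sqrt(6.674e-11 * 1.989e+30 / 5.984e+10) = 47099.3269

47099.3269 m/s


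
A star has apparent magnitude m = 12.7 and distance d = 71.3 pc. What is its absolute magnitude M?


M = m - 5*log10(d) + 5 = 12.7 - 5*log10(71.3) + 5 = 8.4346

8.4346


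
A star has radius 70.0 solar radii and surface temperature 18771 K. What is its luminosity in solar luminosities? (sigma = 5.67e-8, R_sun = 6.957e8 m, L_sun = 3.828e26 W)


R = 70.0 * 6.957e8 m = 4.8699e+10 m. L = 4*pi*R^2*sigma*T^4 = 4*pi*(4.8699e+10)^2 * 5.67e-8 * 18771^4 = 2.097889689e+32 W. L/L_sun = 2.097889689e+32 / 3.828e26 = 548038.0588

548038.0588 L_sun


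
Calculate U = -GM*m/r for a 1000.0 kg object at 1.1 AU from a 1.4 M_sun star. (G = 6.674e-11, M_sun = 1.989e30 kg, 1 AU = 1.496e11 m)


M = 1.4 * 1.989e30 kg = 2.7846e+30 kg; r = 1.1 AU * 1.496e11 m/AU = 1.6456e+11 m. U = -GM*m/r = -(6.674e-11 * 2.7846e+30 * 1000.0) / 1.6456e+11 = -1.129e+12

-1.129e+12 J


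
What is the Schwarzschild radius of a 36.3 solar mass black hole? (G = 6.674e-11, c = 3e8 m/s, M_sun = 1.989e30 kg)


M = 36.3 * 1.989e30 kg = 7.22007e+31 kg. rs = 2GM/c^2 = 2 * 6.674e-11 * 7.22007e+31 / (3e8)^2 = 107081.6604

107081.6604 m


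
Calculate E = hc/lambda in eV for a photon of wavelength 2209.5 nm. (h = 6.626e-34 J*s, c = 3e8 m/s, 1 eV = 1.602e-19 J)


E = hc/lambda = 6.626e-34 * 3e8 / 2.210e-06 = 8.997e-20 J = 0.5616 eV

0.5616 eV


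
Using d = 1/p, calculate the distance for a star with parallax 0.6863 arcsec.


d = 1/p = 1/0.6863 = 1.4571

1.4571 pc


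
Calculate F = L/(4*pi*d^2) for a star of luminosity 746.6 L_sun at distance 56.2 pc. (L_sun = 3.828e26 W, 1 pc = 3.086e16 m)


F = L / (4*pi*d^2) = 2.858e+29 / (4*pi*(1.734e+18)^2) = 7.561e-09

7.561e-09 W/m^2


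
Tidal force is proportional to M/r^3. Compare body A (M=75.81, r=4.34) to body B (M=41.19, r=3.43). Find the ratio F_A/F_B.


Ratio = (M1/r1^3) / (M2/r2^3) = (75.81/4.34^3) / (41.19/3.43^3) = 0.9085

0.9085


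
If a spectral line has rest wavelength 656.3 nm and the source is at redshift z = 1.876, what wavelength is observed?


lam_obs = lam_emit * (1 + z) = 656.3 * (1 + 1.876) = 1887.5188

1887.5188 nm


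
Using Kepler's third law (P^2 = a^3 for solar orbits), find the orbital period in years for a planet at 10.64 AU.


P = a^(3/2) = 10.64^1.5 = 34.7066

34.7066 years


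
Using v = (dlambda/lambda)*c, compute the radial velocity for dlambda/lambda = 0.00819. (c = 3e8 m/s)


v = (dlambda/lambda) * c = 0.00819 * 3e8 = 2.457e+06

2.457e+06 m/s


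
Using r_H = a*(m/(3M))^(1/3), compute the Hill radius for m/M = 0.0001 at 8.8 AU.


r_H = a * (m/3M)^(1/3) = 8.8 * (0.0001/3)^(1/3) = 0.2832

0.2832 AU


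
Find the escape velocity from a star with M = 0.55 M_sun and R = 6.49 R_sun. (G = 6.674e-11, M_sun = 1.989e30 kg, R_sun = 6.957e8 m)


M = 0.55 * 1.989e30 kg = 1.09395e+30 kg; R = 6.49 * 6.957e8 m = 4.515093e+09 m. v_esc = sqrt(2GM/R) = sqrt(2 * 6.674e-11 * 1.09395e+30 / 4.515093e+09) = 179834.696

179834.696 m/s


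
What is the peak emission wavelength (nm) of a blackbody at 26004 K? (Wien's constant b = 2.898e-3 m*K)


lam_max = b / T = 2.898e-3 / 26004 = 1.114e-07 m = 111.4444 nm

111.4444 nm


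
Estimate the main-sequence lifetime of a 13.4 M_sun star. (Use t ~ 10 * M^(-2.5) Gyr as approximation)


t = 10 * M^(-2.5) = 10 * 13.4^(-2.5) = 0.0152

0.0152 Gyr


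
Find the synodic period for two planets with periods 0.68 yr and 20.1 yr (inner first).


1/P_syn = |1/P1 - 1/P2| = |1/0.68 - 1/20.1| => P_syn = 0.7038

0.7038 years


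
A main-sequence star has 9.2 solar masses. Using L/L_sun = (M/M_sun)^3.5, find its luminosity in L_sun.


L/L_sun = (M/M_sun)^3.5 = 9.2^3.5 = 2361.8776

2361.8776 L_sun


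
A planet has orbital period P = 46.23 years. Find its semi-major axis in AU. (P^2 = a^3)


a = P^(2/3) = 46.23^(2/3) = 12.881

12.881 AU


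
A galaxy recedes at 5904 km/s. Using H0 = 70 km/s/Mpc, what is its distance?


d = v / H0 = 5904 / 70 = 84.3429

84.3429 Mpc


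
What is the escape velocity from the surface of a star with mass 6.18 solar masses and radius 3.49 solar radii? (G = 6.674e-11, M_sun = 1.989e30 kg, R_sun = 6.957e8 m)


M = 6.18 * 1.989e30 kg = 1.229202e+31 kg; R = 3.49 * 6.957e8 m = 2.427993e+09 m. v_esc = sqrt(2GM/R) = sqrt(2 * 6.674e-11 * 1.229202e+31 / 2.427993e+09) = 822045.7965

822045.7965 m/s


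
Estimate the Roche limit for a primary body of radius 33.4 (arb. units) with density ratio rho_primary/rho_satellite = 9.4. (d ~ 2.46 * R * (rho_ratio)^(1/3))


d_Roche = 2.46 * 33.4 * 9.4^(1/3) = 173.4034

173.4034


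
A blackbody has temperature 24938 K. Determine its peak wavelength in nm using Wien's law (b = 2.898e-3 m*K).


lam_max = b / T = 2.898e-3 / 24938 = 1.162e-07 m = 116.2082 nm

116.2082 nm


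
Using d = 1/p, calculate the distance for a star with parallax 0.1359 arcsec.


d = 1/p = 1/0.1359 = 7.3584

7.3584 pc


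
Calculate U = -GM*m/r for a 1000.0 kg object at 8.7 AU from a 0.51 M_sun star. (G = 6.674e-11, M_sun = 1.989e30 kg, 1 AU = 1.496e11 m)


M = 0.51 * 1.989e30 kg = 1.01439e+30 kg; r = 8.7 AU * 1.496e11 m/AU = 1.30152e+12 m. U = -GM*m/r = -(6.674e-11 * 1.01439e+30 * 1000.0) / 1.30152e+12 = -5.202e+10

-5.202e+10 J


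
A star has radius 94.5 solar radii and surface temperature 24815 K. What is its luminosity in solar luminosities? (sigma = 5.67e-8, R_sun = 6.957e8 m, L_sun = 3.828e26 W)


R = 94.5 * 6.957e8 m = 6.574365e+10 m. L = 4*pi*R^2*sigma*T^4 = 4*pi*(6.574365e+10)^2 * 5.67e-8 * 24815^4 = 1.167770943e+33 W. L/L_sun = 1.167770943e+33 / 3.828e26 = 3.051e+06

3.051e+06 L_sun


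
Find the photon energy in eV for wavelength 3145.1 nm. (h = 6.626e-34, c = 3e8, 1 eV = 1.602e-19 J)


E = hc/lambda = 6.626e-34 * 3e8 / 3.145e-06 = 6.320e-20 J = 0.3945 eV

0.3945 eV


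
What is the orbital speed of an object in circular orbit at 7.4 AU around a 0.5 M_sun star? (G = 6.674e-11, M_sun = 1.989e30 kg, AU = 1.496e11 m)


v = sqrt(GM/r) = sqrt(6.674e-11 * 9.945e+29 / 1.107e+12) = 7743.0816

7743.0816 m/s


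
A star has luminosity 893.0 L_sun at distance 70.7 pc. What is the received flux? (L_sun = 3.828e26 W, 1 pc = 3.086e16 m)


F = L / (4*pi*d^2) = 3.418e+29 / (4*pi*(2.182e+18)^2) = 5.715e-09

5.715e-09 W/m^2


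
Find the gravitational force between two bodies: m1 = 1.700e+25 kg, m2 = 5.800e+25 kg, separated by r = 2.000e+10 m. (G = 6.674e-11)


F = G*m1*m2/r^2 = 6.674e-11 * 1.700e+25 * 5.800e+25 / (2.000e+10)^2 = 6.674e-11 * 9.860e+50 / 4.000e+20 = 1.645e+20

1.645e+20 N


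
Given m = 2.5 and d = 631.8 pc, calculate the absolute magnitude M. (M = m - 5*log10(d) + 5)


M = m - 5*log10(d) + 5 = 2.5 - 5*log10(631.8) + 5 = -6.5029

-6.5029


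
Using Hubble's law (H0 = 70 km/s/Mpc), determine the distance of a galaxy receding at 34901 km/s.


d = v / H0 = 34901 / 70 = 498.5857

498.5857 Mpc


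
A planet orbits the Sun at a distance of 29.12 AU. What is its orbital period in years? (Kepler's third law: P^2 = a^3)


P = a^(3/2) = 29.12^1.5 = 157.1401

157.1401 years


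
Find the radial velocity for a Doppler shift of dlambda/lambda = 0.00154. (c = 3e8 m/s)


v = (dlambda/lambda) * c = 0.00154 * 3e8 = 462000.0

462000.0 m/s


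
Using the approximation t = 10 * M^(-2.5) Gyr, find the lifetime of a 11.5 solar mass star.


t = 10 * M^(-2.5) = 10 * 11.5^(-2.5) = 0.0223

0.0223 Gyr


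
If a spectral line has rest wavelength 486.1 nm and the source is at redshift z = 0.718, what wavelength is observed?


lam_obs = lam_emit * (1 + z) = 486.1 * (1 + 0.718) = 835.1198

835.1198 nm


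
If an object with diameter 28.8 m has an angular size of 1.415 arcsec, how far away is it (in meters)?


D = size / theta_rad, theta_rad = 1.415 * pi/(180*3600) = 6.860e-06, D = 4.198e+06

4.198e+06 m


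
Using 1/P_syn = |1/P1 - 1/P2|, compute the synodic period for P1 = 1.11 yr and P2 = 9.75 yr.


1/P_syn = |1/P1 - 1/P2| = |1/1.11 - 1/9.75| => P_syn = 1.2526

1.2526 years


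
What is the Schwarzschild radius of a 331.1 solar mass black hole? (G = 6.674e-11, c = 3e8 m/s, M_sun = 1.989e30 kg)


M = 331.1 * 1.989e30 kg = 6.585579e+32 kg. rs = 2GM/c^2 = 2 * 6.674e-11 * 6.585579e+32 / (3e8)^2 = 976714.5388

976714.5388 m


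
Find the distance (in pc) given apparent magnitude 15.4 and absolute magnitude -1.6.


d = 10^((m - M + 5)/5) = 10^((15.4 - -1.6 + 5)/5) = 25118.8643

25118.8643 pc


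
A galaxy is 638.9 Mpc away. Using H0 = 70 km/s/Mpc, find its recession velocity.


v = H0 * d = 70 * 638.9 = 44723.0

44723.0 km/s


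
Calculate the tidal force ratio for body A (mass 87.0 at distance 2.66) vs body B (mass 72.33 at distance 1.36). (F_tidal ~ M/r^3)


Ratio = (M1/r1^3) / (M2/r2^3) = (87.0/2.66^3) / (72.33/1.36^3) = 0.1608

0.1608


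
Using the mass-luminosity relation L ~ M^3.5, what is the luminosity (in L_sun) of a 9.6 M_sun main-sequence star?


L/L_sun = (M/M_sun)^3.5 = 9.6^3.5 = 2741.2542

2741.2542 L_sun


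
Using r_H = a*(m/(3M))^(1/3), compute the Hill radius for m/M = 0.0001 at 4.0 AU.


r_H = a * (m/3M)^(1/3) = 4.0 * (0.0001/3)^(1/3) = 0.1287

0.1287 AU


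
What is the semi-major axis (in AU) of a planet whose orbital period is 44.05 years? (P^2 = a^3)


a = P^(2/3) = 44.05^(2/3) = 12.4728

12.4728 AU


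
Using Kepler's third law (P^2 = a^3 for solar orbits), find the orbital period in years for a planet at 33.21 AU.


P = a^(3/2) = 33.21^1.5 = 191.383

191.383 years


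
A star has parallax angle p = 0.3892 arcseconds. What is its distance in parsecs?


d = 1/p = 1/0.3892 = 2.5694

2.5694 pc


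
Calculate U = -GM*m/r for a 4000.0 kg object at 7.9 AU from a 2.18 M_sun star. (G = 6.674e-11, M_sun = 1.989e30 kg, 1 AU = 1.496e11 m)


M = 2.18 * 1.989e30 kg = 4.33602e+30 kg; r = 7.9 AU * 1.496e11 m/AU = 1.18184e+12 m. U = -GM*m/r = -(6.674e-11 * 4.33602e+30 * 4000.0) / 1.18184e+12 = -9.794e+11

-9.794e+11 J


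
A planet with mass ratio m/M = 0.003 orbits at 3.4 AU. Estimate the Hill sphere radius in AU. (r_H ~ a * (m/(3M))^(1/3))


r_H = a * (m/3M)^(1/3) = 3.4 * (0.003/3)^(1/3) = 0.34

0.34 AU


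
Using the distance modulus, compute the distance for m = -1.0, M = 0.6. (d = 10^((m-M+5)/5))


d = 10^((m - M + 5)/5) = 10^((-1.0 - 0.6 + 5)/5) = 4.7863

4.7863 pc


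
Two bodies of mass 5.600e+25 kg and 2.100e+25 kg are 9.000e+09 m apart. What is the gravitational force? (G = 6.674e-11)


F = G*m1*m2/r^2 = 6.674e-11 * 5.600e+25 * 2.100e+25 / (9.000e+09)^2 = 6.674e-11 * 1.176e+51 / 8.100e+19 = 9.690e+20

9.690e+20 N


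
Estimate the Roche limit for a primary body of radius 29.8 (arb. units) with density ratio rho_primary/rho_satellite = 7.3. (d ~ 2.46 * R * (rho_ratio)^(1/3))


d_Roche = 2.46 * 29.8 * 7.3^(1/3) = 142.2085

142.2085


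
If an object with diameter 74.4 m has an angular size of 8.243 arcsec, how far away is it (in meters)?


D = size / theta_rad, theta_rad = 8.243 * pi/(180*3600) = 3.996e-05, D = 1.862e+06

1.862e+06 m


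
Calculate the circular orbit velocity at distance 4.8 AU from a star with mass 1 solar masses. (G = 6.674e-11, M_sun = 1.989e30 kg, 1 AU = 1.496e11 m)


v = sqrt(GM/r) = sqrt(6.674e-11 * 1.989e+30 / 7.181e+11) = 13596.4045

13596.4045 m/s


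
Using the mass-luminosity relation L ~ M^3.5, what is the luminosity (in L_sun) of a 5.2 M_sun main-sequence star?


L/L_sun = (M/M_sun)^3.5 = 5.2^3.5 = 320.6356

320.6356 L_sun


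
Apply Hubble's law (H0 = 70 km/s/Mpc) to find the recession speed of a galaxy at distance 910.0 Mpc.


v = H0 * d = 70 * 910.0 = 63700.0

63700.0 km/s


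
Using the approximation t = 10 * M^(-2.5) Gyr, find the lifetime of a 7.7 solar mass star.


t = 10 * M^(-2.5) = 10 * 7.7^(-2.5) = 0.0608

0.0608 Gyr


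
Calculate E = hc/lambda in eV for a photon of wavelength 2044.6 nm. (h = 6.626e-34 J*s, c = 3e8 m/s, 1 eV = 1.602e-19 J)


E = hc/lambda = 6.626e-34 * 3e8 / 2.045e-06 = 9.722e-20 J = 0.6069 eV

0.6069 eV


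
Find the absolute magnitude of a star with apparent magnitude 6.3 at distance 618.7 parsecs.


M = m - 5*log10(d) + 5 = 6.3 - 5*log10(618.7) + 5 = -2.6574

-2.6574


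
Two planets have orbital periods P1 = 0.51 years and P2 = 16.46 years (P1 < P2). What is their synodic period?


1/P_syn = |1/P1 - 1/P2| = |1/0.51 - 1/16.46| => P_syn = 0.5263

0.5263 years


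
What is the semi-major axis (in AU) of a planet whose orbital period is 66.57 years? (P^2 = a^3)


a = P^(2/3) = 66.57^(2/3) = 16.4255

16.4255 AU


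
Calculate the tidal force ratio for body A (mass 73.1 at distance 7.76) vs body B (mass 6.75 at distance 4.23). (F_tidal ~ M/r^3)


Ratio = (M1/r1^3) / (M2/r2^3) = (73.1/7.76^3) / (6.75/4.23^3) = 1.7541

1.7541


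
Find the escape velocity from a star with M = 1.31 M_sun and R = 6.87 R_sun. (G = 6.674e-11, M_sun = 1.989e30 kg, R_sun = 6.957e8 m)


M = 1.31 * 1.989e30 kg = 2.60559e+30 kg; R = 6.87 * 6.957e8 m = 4.779459e+09 m. v_esc = sqrt(2GM/R) = sqrt(2 * 6.674e-11 * 2.60559e+30 / 4.779459e+09) = 269756.4068

269756.4068 m/s


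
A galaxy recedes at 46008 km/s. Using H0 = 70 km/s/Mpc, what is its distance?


d = v / H0 = 46008 / 70 = 657.2571

657.2571 Mpc


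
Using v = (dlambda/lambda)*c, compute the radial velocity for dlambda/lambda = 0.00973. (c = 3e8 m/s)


v = (dlambda/lambda) * c = 0.00973 * 3e8 = 2.919e+06

2.919e+06 m/s


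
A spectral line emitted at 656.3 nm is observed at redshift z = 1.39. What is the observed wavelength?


lam_obs = lam_emit * (1 + z) = 656.3 * (1 + 1.39) = 1568.557

1568.557 nm


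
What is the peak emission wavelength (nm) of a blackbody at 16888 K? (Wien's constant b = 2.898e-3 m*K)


lam_max = b / T = 2.898e-3 / 16888 = 1.716e-07 m = 171.6011 nm

171.6011 nm


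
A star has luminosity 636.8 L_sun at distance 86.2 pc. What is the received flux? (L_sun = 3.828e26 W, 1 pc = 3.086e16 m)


F = L / (4*pi*d^2) = 2.438e+29 / (4*pi*(2.660e+18)^2) = 2.741e-09

2.741e-09 W/m^2


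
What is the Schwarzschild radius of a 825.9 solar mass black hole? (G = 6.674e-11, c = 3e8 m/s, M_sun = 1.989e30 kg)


M = 825.9 * 1.989e30 kg = 1.6427151e+33 kg. rs = 2GM/c^2 = 2 * 6.674e-11 * 1.6427151e+33 / (3e8)^2 = 2.436e+06

2.436e+06 m


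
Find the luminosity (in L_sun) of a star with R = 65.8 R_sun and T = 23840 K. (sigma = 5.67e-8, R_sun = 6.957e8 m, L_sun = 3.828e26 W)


R = 65.8 * 6.957e8 m = 4.577706e+10 m. L = 4*pi*R^2*sigma*T^4 = 4*pi*(4.577706e+10)^2 * 5.67e-8 * 23840^4 = 4.822960678e+32 W. L/L_sun = 4.822960678e+32 / 3.828e26 = 1.260e+06

1.260e+06 L_sun


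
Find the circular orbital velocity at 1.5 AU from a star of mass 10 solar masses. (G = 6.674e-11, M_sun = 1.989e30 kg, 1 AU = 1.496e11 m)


v = sqrt(GM/r) = sqrt(6.674e-11 * 1.989e+31 / 2.244e+11) = 76912.8787

76912.8787 m/s


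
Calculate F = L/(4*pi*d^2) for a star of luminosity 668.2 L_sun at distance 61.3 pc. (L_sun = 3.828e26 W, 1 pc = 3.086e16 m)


F = L / (4*pi*d^2) = 2.558e+29 / (4*pi*(1.892e+18)^2) = 5.688e-09

5.688e-09 W/m^2


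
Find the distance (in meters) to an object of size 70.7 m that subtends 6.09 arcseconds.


D = size / theta_rad, theta_rad = 6.09 * pi/(180*3600) = 2.953e-05, D = 2.395e+06

2.395e+06 m


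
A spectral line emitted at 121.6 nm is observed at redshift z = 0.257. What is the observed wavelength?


lam_obs = lam_emit * (1 + z) = 121.6 * (1 + 0.257) = 152.8512

152.8512 nm


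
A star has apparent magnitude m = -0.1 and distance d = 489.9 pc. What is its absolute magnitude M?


M = m - 5*log10(d) + 5 = -0.1 - 5*log10(489.9) + 5 = -8.5505

-8.5505


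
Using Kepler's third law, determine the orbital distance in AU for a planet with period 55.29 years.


a = P^(2/3) = 55.29^(2/3) = 14.5132

14.5132 AU


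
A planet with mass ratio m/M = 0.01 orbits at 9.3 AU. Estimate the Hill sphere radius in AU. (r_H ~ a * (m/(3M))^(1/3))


r_H = a * (m/3M)^(1/3) = 9.3 * (0.01/3)^(1/3) = 1.3892

1.3892 AU


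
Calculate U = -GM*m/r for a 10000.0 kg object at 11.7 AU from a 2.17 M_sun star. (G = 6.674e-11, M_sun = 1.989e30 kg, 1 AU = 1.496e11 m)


M = 2.17 * 1.989e30 kg = 4.31613e+30 kg; r = 11.7 AU * 1.496e11 m/AU = 1.75032e+12 m. U = -GM*m/r = -(6.674e-11 * 4.31613e+30 * 10000.0) / 1.75032e+12 = -1.646e+12

-1.646e+12 J


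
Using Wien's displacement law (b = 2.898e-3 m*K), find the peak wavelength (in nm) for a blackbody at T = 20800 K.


lam_max = b / T = 2.898e-3 / 20800 = 1.393e-07 m = 139.3269 nm

139.3269 nm


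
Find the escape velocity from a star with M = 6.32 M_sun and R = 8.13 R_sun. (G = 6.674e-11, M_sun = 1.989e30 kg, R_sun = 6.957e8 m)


M = 6.32 * 1.989e30 kg = 1.257048e+31 kg; R = 8.13 * 6.957e8 m = 5.656041e+09 m. v_esc = sqrt(2GM/R) = sqrt(2 * 6.674e-11 * 1.257048e+31 / 5.656041e+09) = 544662.8513

544662.8513 m/s


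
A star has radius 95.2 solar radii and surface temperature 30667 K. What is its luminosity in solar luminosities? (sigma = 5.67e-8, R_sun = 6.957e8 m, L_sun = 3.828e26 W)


R = 95.2 * 6.957e8 m = 6.623064e+10 m. L = 4*pi*R^2*sigma*T^4 = 4*pi*(6.623064e+10)^2 * 5.67e-8 * 30667^4 = 2.764368905e+33 W. L/L_sun = 2.764368905e+33 / 3.828e26 = 7.221e+06

7.221e+06 L_sun


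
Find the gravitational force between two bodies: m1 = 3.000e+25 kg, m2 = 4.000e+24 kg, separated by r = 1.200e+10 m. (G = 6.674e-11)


F = G*m1*m2/r^2 = 6.674e-11 * 3.000e+25 * 4.000e+24 / (1.200e+10)^2 = 6.674e-11 * 1.200e+50 / 1.440e+20 = 5.562e+19

5.562e+19 N


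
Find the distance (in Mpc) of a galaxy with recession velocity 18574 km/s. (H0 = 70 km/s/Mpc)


d = v / H0 = 18574 / 70 = 265.3429

265.3429 Mpc


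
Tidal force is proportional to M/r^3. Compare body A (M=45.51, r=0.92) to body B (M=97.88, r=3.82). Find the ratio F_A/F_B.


Ratio = (M1/r1^3) / (M2/r2^3) = (45.51/0.92^3) / (97.88/3.82^3) = 33.2843

33.2843


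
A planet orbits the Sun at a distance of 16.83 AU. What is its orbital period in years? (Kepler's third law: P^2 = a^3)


P = a^(3/2) = 16.83^1.5 = 69.044

69.044 years


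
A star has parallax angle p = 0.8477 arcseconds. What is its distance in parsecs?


d = 1/p = 1/0.8477 = 1.1797

1.1797 pc


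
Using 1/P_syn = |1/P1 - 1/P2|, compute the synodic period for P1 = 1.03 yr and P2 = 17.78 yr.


1/P_syn = |1/P1 - 1/P2| = |1/1.03 - 1/17.78| => P_syn = 1.0933

1.0933 years


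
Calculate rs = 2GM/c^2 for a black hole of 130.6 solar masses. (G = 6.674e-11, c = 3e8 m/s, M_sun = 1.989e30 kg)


M = 130.6 * 1.989e30 kg = 2.597634e+32 kg. rs = 2GM/c^2 = 2 * 6.674e-11 * 2.597634e+32 / (3e8)^2 = 385257.9848

385257.9848 m


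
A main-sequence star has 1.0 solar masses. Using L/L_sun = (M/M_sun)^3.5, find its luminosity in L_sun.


L/L_sun = (M/M_sun)^3.5 = 1.0^3.5 = 1.0

1.0 L_sun


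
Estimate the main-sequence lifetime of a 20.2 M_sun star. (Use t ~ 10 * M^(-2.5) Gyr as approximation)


t = 10 * M^(-2.5) = 10 * 20.2^(-2.5) = 0.0055

0.0055 Gyr


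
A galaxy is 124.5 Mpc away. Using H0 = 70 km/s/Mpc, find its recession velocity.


v = H0 * d = 70 * 124.5 = 8715.0

8715.0 km/s


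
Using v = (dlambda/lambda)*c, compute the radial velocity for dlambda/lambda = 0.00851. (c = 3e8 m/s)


v = (dlambda/lambda) * c = 0.00851 * 3e8 = 2.553e+06

2.553e+06 m/s


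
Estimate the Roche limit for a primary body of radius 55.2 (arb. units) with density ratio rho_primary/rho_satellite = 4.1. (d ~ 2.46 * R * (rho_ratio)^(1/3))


d_Roche = 2.46 * 55.2 * 4.1^(1/3) = 217.3379

217.3379


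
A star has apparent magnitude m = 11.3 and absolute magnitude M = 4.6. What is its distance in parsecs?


d = 10^((m - M + 5)/5) = 10^((11.3 - 4.6 + 5)/5) = 218.7762

218.7762 pc


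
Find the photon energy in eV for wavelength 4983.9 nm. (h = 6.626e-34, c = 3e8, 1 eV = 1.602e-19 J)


E = hc/lambda = 6.626e-34 * 3e8 / 4.984e-06 = 3.988e-20 J = 0.249 eV

0.249 eV


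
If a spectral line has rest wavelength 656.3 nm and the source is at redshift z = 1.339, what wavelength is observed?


lam_obs = lam_emit * (1 + z) = 656.3 * (1 + 1.339) = 1535.0857

1535.0857 nm


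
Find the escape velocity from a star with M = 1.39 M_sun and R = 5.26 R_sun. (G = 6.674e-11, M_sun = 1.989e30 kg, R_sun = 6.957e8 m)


M = 1.39 * 1.989e30 kg = 2.76471e+30 kg; R = 5.26 * 6.957e8 m = 3.659382e+09 m. v_esc = sqrt(2GM/R) = sqrt(2 * 6.674e-11 * 2.76471e+30 / 3.659382e+09) = 317562.3572

317562.3572 m/s


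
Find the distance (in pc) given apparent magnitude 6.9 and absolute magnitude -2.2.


d = 10^((m - M + 5)/5) = 10^((6.9 - -2.2 + 5)/5) = 660.6934

660.6934 pc


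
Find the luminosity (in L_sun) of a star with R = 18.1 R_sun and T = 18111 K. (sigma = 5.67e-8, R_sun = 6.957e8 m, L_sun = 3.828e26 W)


R = 18.1 * 6.957e8 m = 1.259217e+10 m. L = 4*pi*R^2*sigma*T^4 = 4*pi*(1.259217e+10)^2 * 5.67e-8 * 18111^4 = 1.215524737e+31 W. L/L_sun = 1.215524737e+31 / 3.828e26 = 31753.5198

31753.5198 L_sun


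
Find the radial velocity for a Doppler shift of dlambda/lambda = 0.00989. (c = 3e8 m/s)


v = (dlambda/lambda) * c = 0.00989 * 3e8 = 2.967e+06

2.967e+06 m/s


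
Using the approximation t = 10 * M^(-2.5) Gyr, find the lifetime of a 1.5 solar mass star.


t = 10 * M^(-2.5) = 10 * 1.5^(-2.5) = 3.6289

3.6289 Gyr


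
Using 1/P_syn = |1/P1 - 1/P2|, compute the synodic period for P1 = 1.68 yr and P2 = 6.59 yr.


1/P_syn = |1/P1 - 1/P2| = |1/1.68 - 1/6.59| => P_syn = 2.2548

2.2548 years


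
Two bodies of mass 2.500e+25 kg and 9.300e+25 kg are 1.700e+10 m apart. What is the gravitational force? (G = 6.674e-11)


F = G*m1*m2/r^2 = 6.674e-11 * 2.500e+25 * 9.300e+25 / (1.700e+10)^2 = 6.674e-11 * 2.325e+51 / 2.890e+20 = 5.369e+20

5.369e+20 N


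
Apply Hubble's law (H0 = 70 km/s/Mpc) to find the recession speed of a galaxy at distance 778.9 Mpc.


v = H0 * d = 70 * 778.9 = 54523.0

54523.0 km/s


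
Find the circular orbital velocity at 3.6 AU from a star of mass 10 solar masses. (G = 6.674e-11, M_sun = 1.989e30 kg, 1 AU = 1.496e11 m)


v = sqrt(GM/r) = sqrt(6.674e-11 * 1.989e+31 / 5.386e+11) = 49647.0497

49647.0497 m/s


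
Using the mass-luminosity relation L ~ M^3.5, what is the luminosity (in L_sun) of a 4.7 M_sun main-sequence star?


L/L_sun = (M/M_sun)^3.5 = 4.7^3.5 = 225.0829

225.0829 L_sun


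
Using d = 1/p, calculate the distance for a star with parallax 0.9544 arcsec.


d = 1/p = 1/0.9544 = 1.0478

1.0478 pc


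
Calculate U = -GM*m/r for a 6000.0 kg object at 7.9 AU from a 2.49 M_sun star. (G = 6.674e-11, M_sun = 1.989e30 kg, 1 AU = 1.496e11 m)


M = 2.49 * 1.989e30 kg = 4.95261e+30 kg; r = 7.9 AU * 1.496e11 m/AU = 1.18184e+12 m. U = -GM*m/r = -(6.674e-11 * 4.95261e+30 * 6000.0) / 1.18184e+12 = -1.678e+12

-1.678e+12 J


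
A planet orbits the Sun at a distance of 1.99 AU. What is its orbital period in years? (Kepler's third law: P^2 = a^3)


P = a^(3/2) = 1.99^1.5 = 2.8072

2.8072 years


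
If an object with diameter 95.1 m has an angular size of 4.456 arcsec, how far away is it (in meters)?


D = size / theta_rad, theta_rad = 4.456 * pi/(180*3600) = 2.160e-05, D = 4.402e+06

4.402e+06 m


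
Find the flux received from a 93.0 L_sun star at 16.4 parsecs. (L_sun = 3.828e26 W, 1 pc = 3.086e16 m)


F = L / (4*pi*d^2) = 3.560e+28 / (4*pi*(5.061e+17)^2) = 1.106e-08

1.106e-08 W/m^2


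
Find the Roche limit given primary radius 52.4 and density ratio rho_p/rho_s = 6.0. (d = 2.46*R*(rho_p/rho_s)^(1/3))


d_Roche = 2.46 * 52.4 * 6.0^(1/3) = 234.2341

234.2341


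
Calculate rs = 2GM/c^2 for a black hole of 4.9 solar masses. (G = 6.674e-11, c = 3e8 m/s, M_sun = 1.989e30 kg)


M = 4.9 * 1.989e30 kg = 9.7461e+30 kg. rs = 2GM/c^2 = 2 * 6.674e-11 * 9.7461e+30 / (3e8)^2 = 14454.5492

14454.5492 m


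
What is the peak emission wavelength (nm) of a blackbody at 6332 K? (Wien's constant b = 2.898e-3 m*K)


lam_max = b / T = 2.898e-3 / 6332 = 4.577e-07 m = 457.6753 nm

457.6753 nm


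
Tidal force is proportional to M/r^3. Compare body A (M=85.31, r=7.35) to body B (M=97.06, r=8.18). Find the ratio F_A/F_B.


Ratio = (M1/r1^3) / (M2/r2^3) = (85.31/7.35^3) / (97.06/8.18^3) = 1.2116

1.2116


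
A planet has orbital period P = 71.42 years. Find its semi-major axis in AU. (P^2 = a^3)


a = P^(2/3) = 71.42^(2/3) = 17.2139

17.2139 AU


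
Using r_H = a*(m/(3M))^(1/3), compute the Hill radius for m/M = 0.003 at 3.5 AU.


r_H = a * (m/3M)^(1/3) = 3.5 * (0.003/3)^(1/3) = 0.35

0.35 AU


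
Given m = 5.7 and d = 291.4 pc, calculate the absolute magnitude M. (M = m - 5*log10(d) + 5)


M = m - 5*log10(d) + 5 = 5.7 - 5*log10(291.4) + 5 = -1.6224

-1.6224


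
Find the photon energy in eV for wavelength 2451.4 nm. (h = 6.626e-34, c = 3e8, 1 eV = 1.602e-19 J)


E = hc/lambda = 6.626e-34 * 3e8 / 2.451e-06 = 8.109e-20 J = 0.5062 eV

0.5062 eV


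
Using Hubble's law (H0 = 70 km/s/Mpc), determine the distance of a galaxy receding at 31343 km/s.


d = v / H0 = 31343 / 70 = 447.7571

447.7571 Mpc


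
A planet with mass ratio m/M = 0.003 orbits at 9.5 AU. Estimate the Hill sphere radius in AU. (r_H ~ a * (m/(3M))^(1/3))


r_H = a * (m/3M)^(1/3) = 9.5 * (0.003/3)^(1/3) = 0.95

0.95 AU


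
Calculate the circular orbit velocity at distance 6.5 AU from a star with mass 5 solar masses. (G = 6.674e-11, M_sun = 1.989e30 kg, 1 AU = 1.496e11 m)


v = sqrt(GM/r) = sqrt(6.674e-11 * 9.945e+30 / 9.724e+11) = 26126.0059

26126.0059 m/s


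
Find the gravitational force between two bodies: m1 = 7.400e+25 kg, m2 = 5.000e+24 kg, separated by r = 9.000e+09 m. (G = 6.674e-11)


F = G*m1*m2/r^2 = 6.674e-11 * 7.400e+25 * 5.000e+24 / (9.000e+09)^2 = 6.674e-11 * 3.700e+50 / 8.100e+19 = 3.049e+20

3.049e+20 N


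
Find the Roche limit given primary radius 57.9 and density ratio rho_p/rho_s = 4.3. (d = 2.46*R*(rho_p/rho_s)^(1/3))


d_Roche = 2.46 * 57.9 * 4.3^(1/3) = 231.6167

231.6167


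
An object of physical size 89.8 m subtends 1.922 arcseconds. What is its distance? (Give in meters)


D = size / theta_rad, theta_rad = 1.922 * pi/(180*3600) = 9.318e-06, D = 9.637e+06

9.637e+06 m


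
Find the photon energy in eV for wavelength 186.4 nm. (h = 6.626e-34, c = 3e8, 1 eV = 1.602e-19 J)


E = hc/lambda = 6.626e-34 * 3e8 / 1.864e-07 = 1.066e-18 J = 6.6568 eV

6.6568 eV


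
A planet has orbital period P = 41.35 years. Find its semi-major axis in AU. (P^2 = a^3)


a = P^(2/3) = 41.35^(2/3) = 11.9578

11.9578 AU


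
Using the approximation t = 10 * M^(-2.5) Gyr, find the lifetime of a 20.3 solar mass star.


t = 10 * M^(-2.5) = 10 * 20.3^(-2.5) = 0.0054

0.0054 Gyr


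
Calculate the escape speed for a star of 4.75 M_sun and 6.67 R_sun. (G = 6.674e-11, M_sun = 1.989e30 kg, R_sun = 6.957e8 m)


M = 4.75 * 1.989e30 kg = 9.44775e+30 kg; R = 6.67 * 6.957e8 m = 4.640319e+09 m. v_esc = sqrt(2GM/R) = sqrt(2 * 6.674e-11 * 9.44775e+30 / 4.640319e+09) = 521312.7859

521312.7859 m/s


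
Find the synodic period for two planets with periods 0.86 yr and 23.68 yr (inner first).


1/P_syn = |1/P1 - 1/P2| = |1/0.86 - 1/23.68| => P_syn = 0.8924

0.8924 years


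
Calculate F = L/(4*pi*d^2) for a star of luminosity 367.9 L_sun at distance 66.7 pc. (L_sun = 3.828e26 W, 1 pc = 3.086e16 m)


F = L / (4*pi*d^2) = 1.408e+29 / (4*pi*(2.058e+18)^2) = 2.645e-09

2.645e-09 W/m^2


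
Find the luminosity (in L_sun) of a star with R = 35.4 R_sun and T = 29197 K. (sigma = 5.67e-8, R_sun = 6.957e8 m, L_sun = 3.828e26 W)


R = 35.4 * 6.957e8 m = 2.462778e+10 m. L = 4*pi*R^2*sigma*T^4 = 4*pi*(2.462778e+10)^2 * 5.67e-8 * 29197^4 = 3.140482467e+32 W. L/L_sun = 3.140482467e+32 / 3.828e26 = 820397.7186

820397.7186 L_sun


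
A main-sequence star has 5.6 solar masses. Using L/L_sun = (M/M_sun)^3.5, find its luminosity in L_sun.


L/L_sun = (M/M_sun)^3.5 = 5.6^3.5 = 415.5833

415.5833 L_sun


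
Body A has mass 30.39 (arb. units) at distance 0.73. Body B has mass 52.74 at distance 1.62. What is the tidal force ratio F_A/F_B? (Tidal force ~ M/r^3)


Ratio = (M1/r1^3) / (M2/r2^3) = (30.39/0.73^3) / (52.74/1.62^3) = 6.2975

6.2975


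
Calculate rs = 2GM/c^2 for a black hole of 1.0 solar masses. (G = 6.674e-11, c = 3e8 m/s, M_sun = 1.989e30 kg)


M = 1.0 * 1.989e30 kg = 1.989e+30 kg. rs = 2GM/c^2 = 2 * 6.674e-11 * 1.989e+30 / (3e8)^2 = 2949.908

2949.908 m


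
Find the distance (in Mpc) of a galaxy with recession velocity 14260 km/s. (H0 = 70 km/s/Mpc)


d = v / H0 = 14260 / 70 = 203.7143

203.7143 Mpc


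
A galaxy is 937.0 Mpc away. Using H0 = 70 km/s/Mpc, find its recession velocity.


v = H0 * d = 70 * 937.0 = 65590.0

65590.0 km/s


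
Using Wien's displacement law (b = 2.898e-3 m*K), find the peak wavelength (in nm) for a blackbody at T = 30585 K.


lam_max = b / T = 2.898e-3 / 30585 = 9.475e-08 m = 94.7523 nm

94.7523 nm


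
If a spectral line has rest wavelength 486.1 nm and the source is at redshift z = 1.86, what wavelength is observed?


lam_obs = lam_emit * (1 + z) = 486.1 * (1 + 1.86) = 1390.246

1390.246 nm


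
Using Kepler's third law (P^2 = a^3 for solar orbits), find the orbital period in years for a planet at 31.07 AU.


P = a^(3/2) = 31.07^1.5 = 173.1856

173.1856 years


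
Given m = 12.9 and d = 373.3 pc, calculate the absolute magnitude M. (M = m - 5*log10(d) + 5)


M = m - 5*log10(d) + 5 = 12.9 - 5*log10(373.3) + 5 = 5.0397

5.0397


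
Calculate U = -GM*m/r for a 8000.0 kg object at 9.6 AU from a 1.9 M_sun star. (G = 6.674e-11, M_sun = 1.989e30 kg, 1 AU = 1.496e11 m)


M = 1.9 * 1.989e30 kg = 3.7791e+30 kg; r = 9.6 AU * 1.496e11 m/AU = 1.43616e+12 m. U = -GM*m/r = -(6.674e-11 * 3.7791e+30 * 8000.0) / 1.43616e+12 = -1.405e+12

-1.405e+12 J


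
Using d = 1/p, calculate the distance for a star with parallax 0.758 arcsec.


d = 1/p = 1/0.758 = 1.3193

1.3193 pc


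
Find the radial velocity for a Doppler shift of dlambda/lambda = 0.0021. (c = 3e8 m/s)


v = (dlambda/lambda) * c = 0.0021 * 3e8 = 630000.0

630000.0 m/s


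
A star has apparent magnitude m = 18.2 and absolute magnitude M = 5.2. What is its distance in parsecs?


d = 10^((m - M + 5)/5) = 10^((18.2 - 5.2 + 5)/5) = 3981.0717

3981.0717 pc


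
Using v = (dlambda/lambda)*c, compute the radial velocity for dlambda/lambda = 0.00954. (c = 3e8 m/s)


v = (dlambda/lambda) * c = 0.00954 * 3e8 = 2.862e+06

2.862e+06 m/s


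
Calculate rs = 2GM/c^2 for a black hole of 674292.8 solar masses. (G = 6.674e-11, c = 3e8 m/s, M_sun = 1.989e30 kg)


M = 674292.8 * 1.989e30 kg = 1.341168379e+36 kg. rs = 2GM/c^2 = 2 * 6.674e-11 * 1.341168379e+36 / (3e8)^2 = 1.989e+09

1.989e+09 m


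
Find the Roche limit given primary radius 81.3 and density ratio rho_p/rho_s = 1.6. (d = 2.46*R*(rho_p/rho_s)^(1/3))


d_Roche = 2.46 * 81.3 * 1.6^(1/3) = 233.9191

233.9191


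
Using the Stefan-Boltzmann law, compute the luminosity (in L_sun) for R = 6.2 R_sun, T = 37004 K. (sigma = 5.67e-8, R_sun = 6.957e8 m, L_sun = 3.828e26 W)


R = 6.2 * 6.957e8 m = 4.31334e+09 m. L = 4*pi*R^2*sigma*T^4 = 4*pi*(4.31334e+09)^2 * 5.67e-8 * 37004^4 = 2.485507041e+31 W. L/L_sun = 2.485507041e+31 / 3.828e26 = 64929.651

64929.651 L_sun
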